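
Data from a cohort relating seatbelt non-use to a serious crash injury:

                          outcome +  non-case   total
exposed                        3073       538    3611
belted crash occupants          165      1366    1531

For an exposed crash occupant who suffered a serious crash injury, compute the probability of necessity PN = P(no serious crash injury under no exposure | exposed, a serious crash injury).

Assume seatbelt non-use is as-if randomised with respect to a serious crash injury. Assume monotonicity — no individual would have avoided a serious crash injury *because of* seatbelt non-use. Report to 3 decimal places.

PN ≈ 0.873

p₁ = P(outcome | exposed) = 3073/3611 = 0.85101
p₀ = P(outcome | unexposed) = 165/1531 = 0.10777
Under exogeneity and monotonicity, PN = (p₁ − p₀) / p₁.
PN = (0.85101 − 0.10777) / 0.85101 = 0.74324 / 0.85101 ≈ 0.8734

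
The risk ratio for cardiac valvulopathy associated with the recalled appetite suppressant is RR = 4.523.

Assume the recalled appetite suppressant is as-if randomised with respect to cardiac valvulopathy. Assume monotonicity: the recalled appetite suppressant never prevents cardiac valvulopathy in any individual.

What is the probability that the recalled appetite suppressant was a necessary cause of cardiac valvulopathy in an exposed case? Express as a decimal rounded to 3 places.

Under exogeneity and monotonicity, PN = (RR − 1) / RR = 1 − 1/RR.
PN = (4.523 − 1) / 4.523 = 3.523 / 4.523 ≈ 0.7789

PN ≈ 0.779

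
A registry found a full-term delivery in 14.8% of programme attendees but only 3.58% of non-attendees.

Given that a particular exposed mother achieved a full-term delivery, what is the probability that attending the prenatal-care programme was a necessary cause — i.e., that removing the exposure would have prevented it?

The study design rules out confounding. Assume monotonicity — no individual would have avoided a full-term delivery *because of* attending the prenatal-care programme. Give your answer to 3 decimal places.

PN ≈ 0.758

p₁ = 0.148, p₀ = 0.0358.
Under exogeneity and monotonicity, PN = (p₁ − p₀) / p₁.
PN = (0.148 − 0.0358) / 0.148 = 0.1122 / 0.148 ≈ 0.7581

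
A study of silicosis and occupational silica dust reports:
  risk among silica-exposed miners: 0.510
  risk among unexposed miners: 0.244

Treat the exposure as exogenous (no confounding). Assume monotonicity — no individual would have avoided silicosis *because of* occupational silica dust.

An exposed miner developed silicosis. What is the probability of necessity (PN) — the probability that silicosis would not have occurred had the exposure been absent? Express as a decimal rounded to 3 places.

Let p₁ = 0.51, p₀ = 0.244.
Under exogeneity and monotonicity, PN = (p₁ − p₀) / p₁.
PN = (0.51 − 0.244) / 0.51 = 0.266 / 0.51 ≈ 0.5216

PN ≈ 0.522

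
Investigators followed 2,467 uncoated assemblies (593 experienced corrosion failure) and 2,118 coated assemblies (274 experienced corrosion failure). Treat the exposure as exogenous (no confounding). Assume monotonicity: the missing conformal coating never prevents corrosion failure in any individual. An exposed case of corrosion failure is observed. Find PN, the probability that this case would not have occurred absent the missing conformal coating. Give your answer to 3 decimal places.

PN ≈ 0.462

p₁ = P(outcome | exposed) = 593/2467 = 0.24037
p₀ = P(outcome | unexposed) = 274/2118 = 0.12937
Under exogeneity and monotonicity, PN = (p₁ − p₀) / p₁.
PN = (0.24037 − 0.12937) / 0.24037 = 0.11101 / 0.24037 ≈ 0.4618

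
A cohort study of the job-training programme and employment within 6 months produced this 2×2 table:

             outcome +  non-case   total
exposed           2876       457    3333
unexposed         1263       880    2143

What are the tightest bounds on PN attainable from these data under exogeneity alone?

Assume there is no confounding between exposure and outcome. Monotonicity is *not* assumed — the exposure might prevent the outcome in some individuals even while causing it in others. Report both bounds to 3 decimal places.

0.317 ≤ PN ≤ 0.476

p₁ = P(outcome | exposed) = 2876/3333 = 0.86289
p₀ = P(outcome | unexposed) = 1263/2143 = 0.58936
Under exogeneity alone the bounds on PN are max{0,(p₁−p₀)/p₁} ≤ PN ≤ min{1,(1−p₀)/p₁}.
  lower = (p₁ − p₀)/p₁ = 0.27353 / 0.86289 ≈ 0.3170
  upper = min{1, (1 − p₀)/p₁} = 0.41064 / 0.86289 ≈ 0.4759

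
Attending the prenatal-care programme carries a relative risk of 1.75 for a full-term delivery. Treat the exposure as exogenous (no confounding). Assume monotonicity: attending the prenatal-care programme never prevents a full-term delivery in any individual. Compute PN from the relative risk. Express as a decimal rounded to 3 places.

PN ≈ 0.429

Under exogeneity and monotonicity, PN = (RR − 1) / RR = 1 − 1/RR.
PN = (1.75 − 1) / 1.75 = 0.75 / 1.75 ≈ 0.4286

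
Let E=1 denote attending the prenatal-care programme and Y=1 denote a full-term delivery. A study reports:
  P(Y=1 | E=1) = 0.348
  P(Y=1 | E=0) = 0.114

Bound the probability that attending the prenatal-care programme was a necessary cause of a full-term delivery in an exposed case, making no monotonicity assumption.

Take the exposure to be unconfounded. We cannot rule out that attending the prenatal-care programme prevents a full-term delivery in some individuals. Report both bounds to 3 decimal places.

0.672 ≤ PN ≤ 1.000

Let p₁ = 0.348, p₀ = 0.114.
Under exogeneity alone the bounds on PN are max{0,(p₁−p₀)/p₁} ≤ PN ≤ min{1,(1−p₀)/p₁}.
  lower = (p₁ − p₀)/p₁ = 0.234 / 0.348 ≈ 0.6724
  upper = min{1, (1 − p₀)/p₁} = 0.886 / 0.348 ≈ 2.5460 → capped at 1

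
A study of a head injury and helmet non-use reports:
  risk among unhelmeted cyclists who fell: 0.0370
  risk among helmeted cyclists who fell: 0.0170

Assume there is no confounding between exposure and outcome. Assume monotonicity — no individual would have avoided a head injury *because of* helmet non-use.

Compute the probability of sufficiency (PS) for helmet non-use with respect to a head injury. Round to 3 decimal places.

PS ≈ 0.020

Let p₁ = 0.037, p₀ = 0.017.
Under exogeneity and monotonicity, PS = (p₁ − p₀) / (1 − p₀).
PS = (0.037 − 0.017) / (1 − 0.017) = 0.02 / 0.983 ≈ 0.0203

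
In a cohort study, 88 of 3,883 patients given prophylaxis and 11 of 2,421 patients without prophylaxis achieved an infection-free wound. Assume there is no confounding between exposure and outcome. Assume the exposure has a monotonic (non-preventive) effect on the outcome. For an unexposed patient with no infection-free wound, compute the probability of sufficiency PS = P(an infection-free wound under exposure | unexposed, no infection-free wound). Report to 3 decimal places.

p₁ = P(outcome | exposed) = 88/3883 = 0.022663
p₀ = P(outcome | unexposed) = 11/2421 = 0.0045436
Under exogeneity and monotonicity, PS = (p₁ − p₀) / (1 − p₀).
PS = (0.022663 − 0.0045436) / (1 − 0.0045436) = 0.018119 / 0.99546 ≈ 0.0182

PS ≈ 0.018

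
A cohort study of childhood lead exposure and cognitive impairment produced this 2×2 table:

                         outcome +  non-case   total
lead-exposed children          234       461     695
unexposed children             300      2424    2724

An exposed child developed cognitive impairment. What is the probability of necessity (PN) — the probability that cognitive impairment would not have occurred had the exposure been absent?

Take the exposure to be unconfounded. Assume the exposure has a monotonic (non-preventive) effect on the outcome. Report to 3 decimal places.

p₁ = P(outcome | exposed) = 234/695 = 0.33669
p₀ = P(outcome | unexposed) = 300/2724 = 0.11013
Under exogeneity and monotonicity, PN = (p₁ − p₀) / p₁.
PN = (0.33669 − 0.11013) / 0.33669 = 0.22656 / 0.33669 ≈ 0.6729

PN ≈ 0.673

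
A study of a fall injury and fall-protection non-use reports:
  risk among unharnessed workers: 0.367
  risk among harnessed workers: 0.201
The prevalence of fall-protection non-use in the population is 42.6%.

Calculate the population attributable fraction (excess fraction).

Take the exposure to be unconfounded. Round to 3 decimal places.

PAF ≈ 0.260

Let p₁ = 0.367, p₀ = 0.201.
Overall risk P(Y=1) = π·p₁ + (1−π)·p₀ = 0.426×0.367 + 0.574×0.201 = 0.27172.
Under exogeneity, PAF = [P(Y=1) − p₀] / P(Y=1).
PAF = (0.27172 − 0.201) / 0.27172 ≈ 0.2603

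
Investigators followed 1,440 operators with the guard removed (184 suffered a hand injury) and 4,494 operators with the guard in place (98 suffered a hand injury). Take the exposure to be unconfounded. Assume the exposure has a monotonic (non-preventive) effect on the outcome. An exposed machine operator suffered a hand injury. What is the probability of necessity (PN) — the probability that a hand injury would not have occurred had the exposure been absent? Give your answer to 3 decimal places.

p₁ = P(outcome | exposed) = 184/1440 = 0.12778
p₀ = P(outcome | unexposed) = 98/4494 = 0.021807
Under exogeneity and monotonicity, PN = (p₁ − p₀) / p₁.
PN = (0.12778 − 0.021807) / 0.12778 = 0.10597 / 0.12778 ≈ 0.8293

PN ≈ 0.829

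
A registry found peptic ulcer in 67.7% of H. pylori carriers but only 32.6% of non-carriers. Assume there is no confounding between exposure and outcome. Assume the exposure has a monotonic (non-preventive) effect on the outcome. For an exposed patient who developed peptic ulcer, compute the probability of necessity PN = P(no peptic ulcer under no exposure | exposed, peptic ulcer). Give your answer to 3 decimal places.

p₁ = 0.677, p₀ = 0.326.
Under exogeneity and monotonicity, PN = (p₁ − p₀) / p₁.
PN = (0.677 − 0.326) / 0.677 = 0.351 / 0.677 ≈ 0.5185

PN ≈ 0.518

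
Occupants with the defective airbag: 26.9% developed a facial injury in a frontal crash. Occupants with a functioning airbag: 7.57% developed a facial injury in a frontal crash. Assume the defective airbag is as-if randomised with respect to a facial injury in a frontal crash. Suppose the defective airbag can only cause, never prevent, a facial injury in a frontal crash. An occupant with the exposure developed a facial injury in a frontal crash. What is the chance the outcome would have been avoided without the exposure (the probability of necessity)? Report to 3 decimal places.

PN ≈ 0.719

p₁ = 0.269, p₀ = 0.0757.
Under exogeneity and monotonicity, PN = (p₁ − p₀) / p₁.
PN = (0.269 − 0.0757) / 0.269 = 0.1933 / 0.269 ≈ 0.7186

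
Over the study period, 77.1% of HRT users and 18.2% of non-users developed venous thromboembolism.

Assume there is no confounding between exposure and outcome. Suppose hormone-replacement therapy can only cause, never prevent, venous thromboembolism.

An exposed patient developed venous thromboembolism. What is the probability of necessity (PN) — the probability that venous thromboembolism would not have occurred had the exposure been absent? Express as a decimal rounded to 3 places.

p₁ = 0.771, p₀ = 0.182.
Under exogeneity and monotonicity, PN = (p₁ − p₀) / p₁.
PN = (0.771 − 0.182) / 0.771 = 0.589 / 0.771 ≈ 0.7639

PN ≈ 0.764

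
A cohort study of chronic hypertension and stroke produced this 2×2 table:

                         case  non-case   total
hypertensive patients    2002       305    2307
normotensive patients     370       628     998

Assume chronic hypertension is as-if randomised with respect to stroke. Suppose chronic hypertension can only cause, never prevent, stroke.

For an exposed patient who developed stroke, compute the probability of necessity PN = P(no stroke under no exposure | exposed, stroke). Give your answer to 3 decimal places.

p₁ = P(outcome | exposed) = 2002/2307 = 0.86779
p₀ = P(outcome | unexposed) = 370/998 = 0.37074
Under exogeneity and monotonicity, PN = (p₁ − p₀)/p₁.
PN = (0.86779 − 0.37074) / 0.86779 ≈ 0.5728

PN ≈ 0.573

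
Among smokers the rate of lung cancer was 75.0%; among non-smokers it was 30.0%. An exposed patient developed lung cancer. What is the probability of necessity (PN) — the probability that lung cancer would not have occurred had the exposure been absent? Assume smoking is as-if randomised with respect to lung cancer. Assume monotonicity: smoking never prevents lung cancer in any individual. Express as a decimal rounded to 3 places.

p₁ = 0.75, p₀ = 0.3.
Under exogeneity and monotonicity, PN = (p₁ − p₀) / p₁.
PN = (0.75 − 0.3) / 0.75 = 0.45 / 0.75 ≈ 0.6000

PN ≈ 0.600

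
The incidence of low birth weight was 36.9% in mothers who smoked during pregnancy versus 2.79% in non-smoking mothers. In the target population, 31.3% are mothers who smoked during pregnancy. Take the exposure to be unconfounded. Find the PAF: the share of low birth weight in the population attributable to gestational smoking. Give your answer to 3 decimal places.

p₁ = 0.369, p₀ = 0.0279.
Overall risk P(Y=1) = π·p₁ + (1−π)·p₀ = 0.313×0.369 + 0.687×0.0279 = 0.13466.
Under exogeneity, PAF = [P(Y=1) − p₀] / P(Y=1).
PAF = (0.13466 − 0.0279) / 0.13466 ≈ 0.7928

PAF ≈ 0.793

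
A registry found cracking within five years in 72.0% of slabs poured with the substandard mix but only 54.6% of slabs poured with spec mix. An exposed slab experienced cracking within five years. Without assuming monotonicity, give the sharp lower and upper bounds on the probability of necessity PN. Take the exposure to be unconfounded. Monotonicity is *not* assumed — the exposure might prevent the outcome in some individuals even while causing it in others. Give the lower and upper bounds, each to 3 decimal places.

p₁ = 0.72, p₀ = 0.546.
Under exogeneity alone the bounds on PN are max{0,(p₁−p₀)/p₁} ≤ PN ≤ min{1,(1−p₀)/p₁}.
  lower = (p₁ − p₀)/p₁ = 0.174 / 0.72 ≈ 0.2417
  upper = min{1, (1 − p₀)/p₁} = 0.454 / 0.72 ≈ 0.6306

0.242 ≤ PN ≤ 0.631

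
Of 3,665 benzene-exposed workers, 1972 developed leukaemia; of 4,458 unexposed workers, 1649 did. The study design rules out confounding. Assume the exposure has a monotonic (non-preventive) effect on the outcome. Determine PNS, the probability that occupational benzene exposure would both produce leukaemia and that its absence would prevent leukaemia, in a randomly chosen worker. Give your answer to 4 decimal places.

PNS ≈ 0.1682

p₁ = P(outcome | exposed) = 1972/3665 = 0.53806
p₀ = P(outcome | unexposed) = 1649/4458 = 0.3699
Under exogeneity and monotonicity, PNS = p₁ − p₀.
PNS = 0.53806 − 0.3699 = 0.16817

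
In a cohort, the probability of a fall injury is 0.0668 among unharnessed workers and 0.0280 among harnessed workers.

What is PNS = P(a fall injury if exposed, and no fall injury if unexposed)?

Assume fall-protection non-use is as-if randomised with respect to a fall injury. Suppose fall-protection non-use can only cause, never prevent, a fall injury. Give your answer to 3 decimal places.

PNS ≈ 0.039

Let p₁ = 0.0668, p₀ = 0.028.
Under exogeneity and monotonicity, PNS = p₁ − p₀.
PNS = 0.0668 − 0.028 = 0.0388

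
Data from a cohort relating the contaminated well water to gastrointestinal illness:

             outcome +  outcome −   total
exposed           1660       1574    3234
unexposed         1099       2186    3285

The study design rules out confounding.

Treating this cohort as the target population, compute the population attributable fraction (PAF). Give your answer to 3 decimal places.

PAF ≈ 0.210

p₁ = P(outcome | exposed) = 1660/3234 = 0.5133
p₀ = P(outcome | unexposed) = 1099/3285 = 0.33455
Exposure prevalence π = 3234/6519 = 0.49609; overall risk P(Y=1) = 0.42322.
Under exogeneity, PAF = [P(Y=1) − p₀]/P(Y=1).
PAF = (0.42322 − 0.33455) / 0.42322 ≈ 0.2095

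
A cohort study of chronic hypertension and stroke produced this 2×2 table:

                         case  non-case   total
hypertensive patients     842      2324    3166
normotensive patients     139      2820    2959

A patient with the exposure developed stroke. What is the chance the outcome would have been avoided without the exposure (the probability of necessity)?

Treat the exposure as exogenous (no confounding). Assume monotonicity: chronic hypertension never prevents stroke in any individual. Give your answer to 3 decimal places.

PN ≈ 0.823

p₁ = P(outcome | exposed) = 842/3166 = 0.26595
p₀ = P(outcome | unexposed) = 139/2959 = 0.046975
Under exogeneity and monotonicity, PN = (p₁ − p₀) / p₁.
PN = (0.26595 − 0.046975) / 0.26595 = 0.21898 / 0.26595 ≈ 0.8234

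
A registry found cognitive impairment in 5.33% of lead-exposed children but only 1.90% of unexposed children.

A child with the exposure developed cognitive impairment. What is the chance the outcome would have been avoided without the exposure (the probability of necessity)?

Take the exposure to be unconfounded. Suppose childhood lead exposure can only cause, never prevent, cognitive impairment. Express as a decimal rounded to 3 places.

p₁ = 0.0533, p₀ = 0.019.
Under exogeneity and monotonicity, PN = (p₁ − p₀) / p₁.
PN = (0.0533 − 0.019) / 0.0533 = 0.0343 / 0.0533 ≈ 0.6435

PN ≈ 0.644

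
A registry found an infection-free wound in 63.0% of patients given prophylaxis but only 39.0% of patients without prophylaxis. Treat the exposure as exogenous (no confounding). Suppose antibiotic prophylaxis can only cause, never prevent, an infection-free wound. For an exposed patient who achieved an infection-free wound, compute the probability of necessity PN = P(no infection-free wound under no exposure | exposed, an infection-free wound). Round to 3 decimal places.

p₁ = 0.63, p₀ = 0.39.
Under exogeneity and monotonicity, PN = (p₁ − p₀) / p₁.
PN = (0.63 − 0.39) / 0.63 = 0.24 / 0.63 ≈ 0.3810

PN ≈ 0.381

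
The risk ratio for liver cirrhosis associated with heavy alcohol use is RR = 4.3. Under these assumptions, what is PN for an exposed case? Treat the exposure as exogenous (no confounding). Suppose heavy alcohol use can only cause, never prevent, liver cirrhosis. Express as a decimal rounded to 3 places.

Under exogeneity and monotonicity, PN = (RR − 1) / RR = 1 − 1/RR.
PN = (4.3 − 1) / 4.3 = 3.3 / 4.3 ≈ 0.7674

PN ≈ 0.767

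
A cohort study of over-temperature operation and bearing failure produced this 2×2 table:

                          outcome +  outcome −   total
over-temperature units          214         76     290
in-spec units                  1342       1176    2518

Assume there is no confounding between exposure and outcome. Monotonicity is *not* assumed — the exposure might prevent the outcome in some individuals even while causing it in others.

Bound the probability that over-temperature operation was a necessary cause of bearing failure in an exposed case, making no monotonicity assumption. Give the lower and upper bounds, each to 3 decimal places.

0.278 ≤ PN ≤ 0.633

p₁ = P(outcome | exposed) = 214/290 = 0.73793
p₀ = P(outcome | unexposed) = 1342/2518 = 0.53296
Under exogeneity alone the bounds on PN are max{0,(p₁−p₀)/p₁} ≤ PN ≤ min{1,(1−p₀)/p₁}.
  lower = (p₁ − p₀)/p₁ = 0.20497 / 0.73793 ≈ 0.2778
  upper = min{1, (1 − p₀)/p₁} = 0.46704 / 0.73793 ≈ 0.6329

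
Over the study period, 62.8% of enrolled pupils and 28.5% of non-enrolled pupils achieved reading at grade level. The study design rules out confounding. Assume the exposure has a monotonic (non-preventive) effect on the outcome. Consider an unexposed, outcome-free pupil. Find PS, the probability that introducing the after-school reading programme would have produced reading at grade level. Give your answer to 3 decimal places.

PS ≈ 0.480

p₁ = 0.628, p₀ = 0.285.
Under exogeneity and monotonicity, PS = (p₁ − p₀) / (1 − p₀).
PS = (0.628 − 0.285) / (1 − 0.285) = 0.343 / 0.715 ≈ 0.4797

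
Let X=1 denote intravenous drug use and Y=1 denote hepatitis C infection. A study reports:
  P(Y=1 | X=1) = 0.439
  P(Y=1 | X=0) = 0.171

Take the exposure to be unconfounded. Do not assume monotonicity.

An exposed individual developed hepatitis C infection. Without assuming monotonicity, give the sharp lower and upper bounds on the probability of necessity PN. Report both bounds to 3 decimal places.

0.610 ≤ PN ≤ 1.000

Let p₁ = 0.439, p₀ = 0.171.
Under exogeneity alone the bounds on PN are max{0,(p₁−p₀)/p₁} ≤ PN ≤ min{1,(1−p₀)/p₁}.
  lower = (p₁ − p₀)/p₁ = 0.268 / 0.439 ≈ 0.6105
  upper = min{1, (1 − p₀)/p₁} = 0.829 / 0.439 ≈ 1.8884 → capped at 1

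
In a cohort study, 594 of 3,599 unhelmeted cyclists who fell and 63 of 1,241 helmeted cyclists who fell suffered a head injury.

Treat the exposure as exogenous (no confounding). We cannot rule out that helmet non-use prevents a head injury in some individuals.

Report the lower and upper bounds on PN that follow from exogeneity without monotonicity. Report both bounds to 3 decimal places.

p₁ = P(outcome | exposed) = 594/3599 = 0.16505
p₀ = P(outcome | unexposed) = 63/1241 = 0.050766
Under exogeneity alone the bounds on PN are max{0,(p₁−p₀)/p₁} ≤ PN ≤ min{1,(1−p₀)/p₁}.
  lower = (p₁ − p₀)/p₁ = 0.11428 / 0.16505 ≈ 0.6924
  upper = min{1, (1 − p₀)/p₁} = 0.94923 / 0.16505 ≈ 5.7513 → capped at 1

0.692 ≤ PN ≤ 1.000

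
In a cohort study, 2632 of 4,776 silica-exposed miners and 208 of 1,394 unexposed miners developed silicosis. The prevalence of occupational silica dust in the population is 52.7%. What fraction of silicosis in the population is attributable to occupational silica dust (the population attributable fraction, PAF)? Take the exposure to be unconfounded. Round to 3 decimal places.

PAF ≈ 0.587

p₁ = P(outcome | exposed) = 2632/4776 = 0.55109
p₀ = P(outcome | unexposed) = 208/1394 = 0.14921
Overall risk P(Y=1) = π·p₁ + (1−π)·p₀ = 0.527×0.55109 + 0.473×0.14921 = 0.361.
Under exogeneity, PAF = [P(Y=1) − p₀] / P(Y=1).
PAF = (0.361 − 0.14921) / 0.361 ≈ 0.5867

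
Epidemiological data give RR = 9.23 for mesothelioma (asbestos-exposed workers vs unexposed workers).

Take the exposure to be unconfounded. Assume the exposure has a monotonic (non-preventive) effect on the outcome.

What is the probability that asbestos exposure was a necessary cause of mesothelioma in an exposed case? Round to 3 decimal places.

Under exogeneity and monotonicity, PN = (RR − 1) / RR = 1 − 1/RR.
PN = (9.23 − 1) / 9.23 = 8.23 / 9.23 ≈ 0.8917

PN ≈ 0.892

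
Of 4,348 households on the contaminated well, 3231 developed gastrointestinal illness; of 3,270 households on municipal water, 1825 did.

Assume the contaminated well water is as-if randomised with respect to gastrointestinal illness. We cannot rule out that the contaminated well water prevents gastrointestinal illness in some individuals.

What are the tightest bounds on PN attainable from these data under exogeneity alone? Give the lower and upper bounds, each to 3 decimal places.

p₁ = P(outcome | exposed) = 3231/4348 = 0.7431
p₀ = P(outcome | unexposed) = 1825/3270 = 0.5581
Under exogeneity alone the bounds on PN are max{0,(p₁−p₀)/p₁} ≤ PN ≤ min{1,(1−p₀)/p₁}.
  lower = (p₁ − p₀)/p₁ = 0.185 / 0.7431 ≈ 0.2490
  upper = min{1, (1 − p₀)/p₁} = 0.4419 / 0.7431 ≈ 0.5947

0.249 ≤ PN ≤ 0.595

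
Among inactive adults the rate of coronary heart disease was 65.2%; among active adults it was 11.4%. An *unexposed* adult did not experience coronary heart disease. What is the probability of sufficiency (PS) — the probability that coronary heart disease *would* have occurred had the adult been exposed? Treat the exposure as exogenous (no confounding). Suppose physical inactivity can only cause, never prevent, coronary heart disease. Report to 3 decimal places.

PS ≈ 0.607

p₁ = 0.652, p₀ = 0.114.
Under exogeneity and monotonicity, PS = (p₁ − p₀) / (1 − p₀).
PS = (0.652 − 0.114) / (1 − 0.114) = 0.538 / 0.886 ≈ 0.6072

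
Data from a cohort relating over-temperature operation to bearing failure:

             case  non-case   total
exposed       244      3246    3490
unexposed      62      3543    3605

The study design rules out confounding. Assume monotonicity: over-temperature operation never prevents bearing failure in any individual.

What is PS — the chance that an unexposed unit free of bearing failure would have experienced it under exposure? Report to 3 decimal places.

PS ≈ 0.054

p₁ = P(outcome | exposed) = 244/3490 = 0.069914
p₀ = P(outcome | unexposed) = 62/3605 = 0.017198
Under exogeneity and monotonicity, PS = (p₁ − p₀)/(1 − p₀).
PS = (0.069914 − 0.017198) / 0.9828 ≈ 0.0536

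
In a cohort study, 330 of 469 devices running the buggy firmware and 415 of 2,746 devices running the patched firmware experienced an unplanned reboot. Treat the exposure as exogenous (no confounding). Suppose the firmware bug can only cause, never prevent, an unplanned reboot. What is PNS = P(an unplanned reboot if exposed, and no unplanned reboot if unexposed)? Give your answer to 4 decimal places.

p₁ = P(outcome | exposed) = 330/469 = 0.70362
p₀ = P(outcome | unexposed) = 415/2746 = 0.15113
Under exogeneity and monotonicity, PNS = p₁ − p₀.
PNS = 0.70362 − 0.15113 = 0.5525

PNS ≈ 0.5525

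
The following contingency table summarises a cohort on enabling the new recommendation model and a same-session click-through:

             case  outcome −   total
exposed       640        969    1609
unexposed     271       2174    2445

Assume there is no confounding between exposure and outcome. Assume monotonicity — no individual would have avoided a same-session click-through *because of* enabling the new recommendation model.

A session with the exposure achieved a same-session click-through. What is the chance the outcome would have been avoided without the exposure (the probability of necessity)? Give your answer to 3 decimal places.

PN ≈ 0.721

p₁ = P(outcome | exposed) = 640/1609 = 0.39776
p₀ = P(outcome | unexposed) = 271/2445 = 0.11084
Under exogeneity and monotonicity, PN = (p₁ − p₀)/p₁.
PN = (0.39776 − 0.11084) / 0.39776 ≈ 0.7213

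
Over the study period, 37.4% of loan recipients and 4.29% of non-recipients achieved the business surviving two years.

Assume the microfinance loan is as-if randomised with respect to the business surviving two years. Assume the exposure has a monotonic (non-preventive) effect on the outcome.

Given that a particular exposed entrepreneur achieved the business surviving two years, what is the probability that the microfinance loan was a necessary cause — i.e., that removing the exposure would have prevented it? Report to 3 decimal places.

p₁ = 0.374, p₀ = 0.0429.
Under exogeneity and monotonicity, PN = (p₁ − p₀) / p₁.
PN = (0.374 − 0.0429) / 0.374 = 0.3311 / 0.374 ≈ 0.8853

PN ≈ 0.885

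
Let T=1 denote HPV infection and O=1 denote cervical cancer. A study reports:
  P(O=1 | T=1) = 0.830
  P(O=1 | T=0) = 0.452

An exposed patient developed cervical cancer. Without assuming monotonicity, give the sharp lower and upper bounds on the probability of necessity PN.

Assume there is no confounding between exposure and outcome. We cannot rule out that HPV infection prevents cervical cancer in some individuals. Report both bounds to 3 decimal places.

Let p₁ = 0.83, p₀ = 0.452.
Under exogeneity alone the bounds on PN are max{0,(p₁−p₀)/p₁} ≤ PN ≤ min{1,(1−p₀)/p₁}.
  lower = (p₁ − p₀)/p₁ = 0.378 / 0.83 ≈ 0.4554
  upper = min{1, (1 − p₀)/p₁} = 0.548 / 0.83 ≈ 0.6602

0.455 ≤ PN ≤ 0.660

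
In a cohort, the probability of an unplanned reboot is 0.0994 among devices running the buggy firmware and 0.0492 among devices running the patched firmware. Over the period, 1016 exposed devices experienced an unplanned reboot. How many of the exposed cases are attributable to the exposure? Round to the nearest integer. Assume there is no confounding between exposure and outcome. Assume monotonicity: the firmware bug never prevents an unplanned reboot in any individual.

about 513 cases

Let p₁ = 0.0994, p₀ = 0.0492.
PN = (p₁ − p₀)/p₁ = (0.0994 − 0.0492) / 0.0994 ≈ 0.50503.
Attributable cases ≈ PN × (exposed cases) = 0.50503 × 1016 ≈ 513.11.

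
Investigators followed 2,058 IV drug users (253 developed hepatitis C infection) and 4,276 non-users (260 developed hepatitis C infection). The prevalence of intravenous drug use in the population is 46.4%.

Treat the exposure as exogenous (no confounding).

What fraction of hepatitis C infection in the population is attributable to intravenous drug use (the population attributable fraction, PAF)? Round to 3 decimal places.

PAF ≈ 0.322

p₁ = P(outcome | exposed) = 253/2058 = 0.12293
p₀ = P(outcome | unexposed) = 260/4276 = 0.060804
Overall risk P(Y=1) = π·p₁ + (1−π)·p₀ = 0.464×0.12293 + 0.536×0.060804 = 0.089633.
Under exogeneity, PAF = [P(Y=1) − p₀] / P(Y=1).
PAF = (0.089633 − 0.060804) / 0.089633 ≈ 0.3216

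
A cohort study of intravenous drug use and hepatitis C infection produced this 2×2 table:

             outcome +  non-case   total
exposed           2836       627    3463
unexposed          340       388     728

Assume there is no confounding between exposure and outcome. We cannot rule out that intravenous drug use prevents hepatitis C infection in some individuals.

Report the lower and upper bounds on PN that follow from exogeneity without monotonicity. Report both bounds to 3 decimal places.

p₁ = P(outcome | exposed) = 2836/3463 = 0.81894
p₀ = P(outcome | unexposed) = 340/728 = 0.46703
Under exogeneity alone the bounds on PN are max{0,(p₁−p₀)/p₁} ≤ PN ≤ min{1,(1−p₀)/p₁}.
  lower = (p₁ − p₀)/p₁ = 0.35191 / 0.81894 ≈ 0.4297
  upper = min{1, (1 − p₀)/p₁} = 0.53297 / 0.81894 ≈ 0.6508

0.430 ≤ PN ≤ 0.651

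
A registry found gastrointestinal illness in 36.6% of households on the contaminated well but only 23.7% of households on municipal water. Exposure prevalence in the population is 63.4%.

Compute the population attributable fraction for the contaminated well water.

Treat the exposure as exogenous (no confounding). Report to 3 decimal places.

p₁ = 0.366, p₀ = 0.237.
Overall risk P(Y=1) = π·p₁ + (1−π)·p₀ = 0.634×0.366 + 0.366×0.237 = 0.31879.
Under exogeneity, PAF = [P(Y=1) − p₀] / P(Y=1).
PAF = (0.31879 − 0.237) / 0.31879 ≈ 0.2566

PAF ≈ 0.257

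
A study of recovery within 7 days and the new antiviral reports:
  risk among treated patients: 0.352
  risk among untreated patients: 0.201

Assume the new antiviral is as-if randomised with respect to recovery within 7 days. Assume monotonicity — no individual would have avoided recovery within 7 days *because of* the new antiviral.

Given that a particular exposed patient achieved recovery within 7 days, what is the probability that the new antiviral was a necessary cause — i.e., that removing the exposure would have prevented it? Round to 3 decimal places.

Let p₁ = 0.352, p₀ = 0.201.
Under exogeneity and monotonicity, PN = (p₁ − p₀) / p₁.
PN = (0.352 − 0.201) / 0.352 = 0.151 / 0.352 ≈ 0.4290

PN ≈ 0.429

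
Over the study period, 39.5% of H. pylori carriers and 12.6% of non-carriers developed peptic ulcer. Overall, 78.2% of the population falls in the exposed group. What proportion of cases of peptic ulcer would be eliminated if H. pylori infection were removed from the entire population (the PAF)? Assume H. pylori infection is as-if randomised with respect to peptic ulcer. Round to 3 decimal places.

p₁ = 0.395, p₀ = 0.126.
Overall risk P(Y=1) = π·p₁ + (1−π)·p₀ = 0.782×0.395 + 0.218×0.126 = 0.33636.
Under exogeneity, PAF = [P(Y=1) − p₀] / P(Y=1).
PAF = (0.33636 − 0.126) / 0.33636 ≈ 0.6254

PAF ≈ 0.625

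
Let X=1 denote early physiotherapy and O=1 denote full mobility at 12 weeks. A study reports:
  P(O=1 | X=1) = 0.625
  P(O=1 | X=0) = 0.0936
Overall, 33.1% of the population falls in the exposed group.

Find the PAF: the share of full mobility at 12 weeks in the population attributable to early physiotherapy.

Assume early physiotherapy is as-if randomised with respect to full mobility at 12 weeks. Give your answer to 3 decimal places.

Let p₁ = 0.625, p₀ = 0.0936.
Overall risk P(Y=1) = π·p₁ + (1−π)·p₀ = 0.331×0.625 + 0.669×0.0936 = 0.26949.
Under exogeneity, PAF = [P(Y=1) − p₀] / P(Y=1).
PAF = (0.26949 − 0.0936) / 0.26949 ≈ 0.6527

PAF ≈ 0.653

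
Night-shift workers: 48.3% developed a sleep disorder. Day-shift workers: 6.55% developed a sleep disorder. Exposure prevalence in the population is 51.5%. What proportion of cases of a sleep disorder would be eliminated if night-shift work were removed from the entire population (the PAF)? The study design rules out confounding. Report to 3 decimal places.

PAF ≈ 0.766

p₁ = 0.483, p₀ = 0.0655.
Overall risk P(Y=1) = π·p₁ + (1−π)·p₀ = 0.515×0.483 + 0.485×0.0655 = 0.28051.
Under exogeneity, PAF = [P(Y=1) − p₀] / P(Y=1).
PAF = (0.28051 − 0.0655) / 0.28051 ≈ 0.7665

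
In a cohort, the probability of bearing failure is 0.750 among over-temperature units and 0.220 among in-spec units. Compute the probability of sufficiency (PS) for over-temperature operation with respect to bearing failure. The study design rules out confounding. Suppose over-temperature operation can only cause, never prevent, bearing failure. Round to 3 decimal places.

Let p₁ = 0.75, p₀ = 0.22.
Under exogeneity and monotonicity, PS = (p₁ − p₀) / (1 − p₀).
PS = (0.75 − 0.22) / (1 − 0.22) = 0.53 / 0.78 ≈ 0.6795

PS ≈ 0.679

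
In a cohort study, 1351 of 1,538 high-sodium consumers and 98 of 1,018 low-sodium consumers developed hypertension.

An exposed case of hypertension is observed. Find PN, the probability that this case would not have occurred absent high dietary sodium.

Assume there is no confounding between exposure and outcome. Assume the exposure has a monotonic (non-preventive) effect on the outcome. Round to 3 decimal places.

PN ≈ 0.890

p₁ = P(outcome | exposed) = 1351/1538 = 0.87841
p₀ = P(outcome | unexposed) = 98/1018 = 0.096267
Under exogeneity and monotonicity, PN = (p₁ − p₀) / p₁.
PN = (0.87841 − 0.096267) / 0.87841 = 0.78215 / 0.87841 ≈ 0.8904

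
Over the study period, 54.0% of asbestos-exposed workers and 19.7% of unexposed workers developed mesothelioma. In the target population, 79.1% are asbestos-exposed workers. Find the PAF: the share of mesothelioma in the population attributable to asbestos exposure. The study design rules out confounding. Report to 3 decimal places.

p₁ = 0.54, p₀ = 0.197.
Overall risk P(Y=1) = π·p₁ + (1−π)·p₀ = 0.791×0.54 + 0.209×0.197 = 0.46831.
Under exogeneity, PAF = [P(Y=1) − p₀] / P(Y=1).
PAF = (0.46831 − 0.197) / 0.46831 ≈ 0.5793

PAF ≈ 0.579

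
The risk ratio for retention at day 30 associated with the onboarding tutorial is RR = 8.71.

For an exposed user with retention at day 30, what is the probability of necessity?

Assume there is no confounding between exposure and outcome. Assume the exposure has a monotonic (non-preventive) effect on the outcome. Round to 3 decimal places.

Under exogeneity and monotonicity, PN = (RR − 1) / RR = 1 − 1/RR.
PN = (8.71 − 1) / 8.71 = 7.71 / 8.71 ≈ 0.8852

PN ≈ 0.885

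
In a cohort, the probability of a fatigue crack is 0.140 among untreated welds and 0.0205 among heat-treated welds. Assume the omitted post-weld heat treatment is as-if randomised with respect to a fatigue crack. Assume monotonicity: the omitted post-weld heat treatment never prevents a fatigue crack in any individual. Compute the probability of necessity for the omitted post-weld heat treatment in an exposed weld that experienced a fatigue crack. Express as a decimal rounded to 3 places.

Let p₁ = 0.14, p₀ = 0.0205.
Under exogeneity and monotonicity, PN = (p₁ − p₀) / p₁.
PN = (0.14 − 0.0205) / 0.14 = 0.1195 / 0.14 ≈ 0.8536

PN ≈ 0.854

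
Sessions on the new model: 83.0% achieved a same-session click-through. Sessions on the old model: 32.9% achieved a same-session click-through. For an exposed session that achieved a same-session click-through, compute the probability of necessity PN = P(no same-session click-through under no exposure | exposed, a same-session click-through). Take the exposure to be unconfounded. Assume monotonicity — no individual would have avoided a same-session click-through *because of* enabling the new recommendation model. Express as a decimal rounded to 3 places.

p₁ = 0.83, p₀ = 0.329.
Under exogeneity and monotonicity, PN = (p₁ − p₀) / p₁.
PN = (0.83 − 0.329) / 0.83 = 0.501 / 0.83 ≈ 0.6036

PN ≈ 0.604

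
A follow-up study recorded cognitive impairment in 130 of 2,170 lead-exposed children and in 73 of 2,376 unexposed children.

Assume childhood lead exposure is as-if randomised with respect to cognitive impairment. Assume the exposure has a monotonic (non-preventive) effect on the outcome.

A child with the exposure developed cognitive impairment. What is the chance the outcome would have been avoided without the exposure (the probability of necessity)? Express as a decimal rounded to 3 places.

p₁ = P(outcome | exposed) = 130/2170 = 0.059908
p₀ = P(outcome | unexposed) = 73/2376 = 0.030724
Under exogeneity and monotonicity, PN = (p₁ − p₀) / p₁.
PN = (0.059908 − 0.030724) / 0.059908 = 0.029184 / 0.059908 ≈ 0.4871

PN ≈ 0.487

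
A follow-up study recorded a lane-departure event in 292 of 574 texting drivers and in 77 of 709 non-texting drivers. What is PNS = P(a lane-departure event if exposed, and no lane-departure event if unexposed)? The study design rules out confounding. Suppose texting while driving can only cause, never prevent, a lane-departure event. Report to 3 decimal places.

PNS ≈ 0.400

p₁ = P(outcome | exposed) = 292/574 = 0.50871
p₀ = P(outcome | unexposed) = 77/709 = 0.1086
Under exogeneity and monotonicity, PNS = p₁ − p₀.
PNS = 0.50871 − 0.1086 = 0.40011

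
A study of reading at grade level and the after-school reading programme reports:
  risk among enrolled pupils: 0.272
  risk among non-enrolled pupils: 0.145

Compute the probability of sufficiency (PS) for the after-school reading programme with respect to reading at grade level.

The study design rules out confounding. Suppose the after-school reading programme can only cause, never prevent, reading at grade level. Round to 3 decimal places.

PS ≈ 0.149

Let p₁ = 0.272, p₀ = 0.145.
Under exogeneity and monotonicity, PS = (p₁ − p₀) / (1 − p₀).
PS = (0.272 − 0.145) / (1 − 0.145) = 0.127 / 0.855 ≈ 0.1485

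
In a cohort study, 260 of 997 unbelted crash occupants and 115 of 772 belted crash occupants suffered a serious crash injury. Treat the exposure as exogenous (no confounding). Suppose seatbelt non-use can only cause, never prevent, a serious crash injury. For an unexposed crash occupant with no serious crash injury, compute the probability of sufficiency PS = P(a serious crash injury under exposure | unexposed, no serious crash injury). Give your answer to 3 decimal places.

p₁ = P(outcome | exposed) = 260/997 = 0.26078
p₀ = P(outcome | unexposed) = 115/772 = 0.14896
Under exogeneity and monotonicity, PS = (p₁ − p₀) / (1 − p₀).
PS = (0.26078 − 0.14896) / (1 − 0.14896) = 0.11182 / 0.85104 ≈ 0.1314

PS ≈ 0.131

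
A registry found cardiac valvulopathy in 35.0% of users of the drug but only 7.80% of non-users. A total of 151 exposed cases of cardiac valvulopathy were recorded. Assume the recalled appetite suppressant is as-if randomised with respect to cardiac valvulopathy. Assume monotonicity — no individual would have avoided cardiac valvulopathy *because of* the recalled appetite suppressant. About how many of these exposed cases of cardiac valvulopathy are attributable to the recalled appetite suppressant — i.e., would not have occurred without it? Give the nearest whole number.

p₁ = 0.35, p₀ = 0.078.
PN = (p₁ − p₀)/p₁ = (0.35 − 0.078) / 0.35 ≈ 0.77714.
Attributable cases ≈ PN × (exposed cases) = 0.77714 × 151 ≈ 117.35.

about 117 cases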